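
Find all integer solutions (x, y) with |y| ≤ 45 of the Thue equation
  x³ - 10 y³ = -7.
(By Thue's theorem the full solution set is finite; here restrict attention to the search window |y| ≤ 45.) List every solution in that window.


The equation is x³ - 10y³ = -7. For fixed y, x³ = 10·y³ − 7, so a solution requires the RHS to be a perfect cube.
Strategy: iterate y from -45 to 45, compute RHS = 10·y³ − 7, and check whether it is a (positive or negative) perfect cube.
Check small values of y:
  y = 0: RHS = -7 is not a perfect cube.
  y = 1: RHS = 3 is not a perfect cube.
  y = -1: RHS = -17 is not a perfect cube.
  y = 2: RHS = 73 is not a perfect cube.
  y = -2: RHS = -87 is not a perfect cube.
  y = 3: RHS = 263 is not a perfect cube.
  y = -3: RHS = -277 is not a perfect cube.
Continuing the search up to |y| = 45 finds no solutions either.
No (x, y) in the scanned range satisfies the equation.

No integer solutions with |y| ≤ 45.


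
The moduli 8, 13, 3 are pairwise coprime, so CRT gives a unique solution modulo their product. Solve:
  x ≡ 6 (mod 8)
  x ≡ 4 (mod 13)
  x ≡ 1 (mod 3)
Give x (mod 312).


Moduli 8, 13, 3 are pairwise coprime; by CRT there is a unique solution modulo M = 8 · 13 · 3 = 312.
Solve pairwise, accumulating the modulus:
  Start with x ≡ 6 (mod 8).
  Combine with x ≡ 4 (mod 13): since gcd(8, 13) = 1, we get a unique residue mod 104.
    Write x = 6 + 8·t and substitute into x ≡ 4 (mod 13): 8·t ≡ 4 − 6 = -2 (mod 13).
    Reduce coefficients mod 13: 8·t ≡ 11 (mod 13).
    The inverse of 8 mod 13 is 5 (since 8·5 = 40 = 3·13 + 1), so t ≡ 5·11 = 55 ≡ 3 (mod 13).
    Then x = 6 + 8·3 = 30, valid modulo lcm(8, 13) = 104: x ≡ 30 (mod 104).
  Combine with x ≡ 1 (mod 3): since gcd(104, 3) = 1, we get a unique residue mod 312.
    Write x = 30 + 104·t and substitute into x ≡ 1 (mod 3): 104·t ≡ 1 − 30 = -29 (mod 3).
    Reduce coefficients mod 3: 2·t ≡ 1 (mod 3).
    The inverse of 2 mod 3 is 2 (since 2·2 = 4 = 1·3 + 1), so t ≡ 2·1 = 2 ≡ 2 (mod 3).
    Then x = 30 + 104·2 = 238, valid modulo lcm(104, 3) = 312: x ≡ 238 (mod 312).
Verify: 238 mod 8 = 6 ✓, 238 mod 13 = 4 ✓, 238 mod 3 = 1 ✓.

x ≡ 238 (mod 312).


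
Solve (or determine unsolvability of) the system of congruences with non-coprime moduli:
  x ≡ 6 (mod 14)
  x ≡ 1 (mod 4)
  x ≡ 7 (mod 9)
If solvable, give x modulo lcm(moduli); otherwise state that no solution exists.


Moduli 14, 4, 9 are not pairwise coprime, so CRT works modulo lcm(m_i) when all pairwise compatibility conditions hold.
Pairwise compatibility: gcd(m_i, m_j) must divide a_i - a_j for every pair.
Merge one congruence at a time:
  Start: x ≡ 6 (mod 14).
  Combine with x ≡ 1 (mod 4): gcd(14, 4) = 2, and 1 - 6 = -5 is NOT divisible by 2.
    ⇒ system is inconsistent (no integer solution).

No solution (the system is inconsistent).


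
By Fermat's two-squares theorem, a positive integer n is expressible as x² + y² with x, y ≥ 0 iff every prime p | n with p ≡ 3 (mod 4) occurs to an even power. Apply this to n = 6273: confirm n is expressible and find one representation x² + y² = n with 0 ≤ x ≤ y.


Step 1: Factor n = 6273 = 3^2 · 17 · 41.
Step 2: Check the mod-4 condition on each prime factor: 3 ≡ 3 (mod 4), exponent 2 (must be even); 17 ≡ 1 (mod 4), exponent 1; 41 ≡ 1 (mod 4), exponent 1.
All primes ≡ 3 (mod 4) appear to even exponent (or don't appear), so by the two-squares theorem n IS expressible as a sum of two squares.
Step 3: Build a representation. Group n = k² · m with k = 3 and m = 17 · 41 = 697 (a product of primes ≡ 1 (mod 4)); a representation of m scales to one of n via (k·x)² + (k·y)² = k²(x² + y²). Each prime p ≡ 1 (mod 4) is itself a sum of two squares; find a² by testing p − a² for a perfect square:
  17: 17 − 1² = 16 = 4² ⇒ 17 = 1² + 4².
  41: 41 − 1² = 40, 41 − 2² = 37, 41 − 3² = 32, 41 − 4² = 25 = 5² ⇒ 41 = 4² + 5².
  Combine using the Brahmagupta–Fibonacci identity (a² + b²)(c² + d²) = (ac − bd)² + (ad + bc)² = (ac + bd)² + (ad − bc)²:
  17 · 41 = 697: from (1² + 4²)(4² + 5²), take (1·4 − 4·5, 1·5 + 4·4) = (4 − 20, 5 + 16) = (-16, 21); dropping signs (only squares matter) gives (16, 21); check 16² + 21² = 256 + 441 = 697 ✓.
  Scale by k = 3: (3·16, 3·21) = (48, 63).
Step 4: Order so x ≤ y and verify: 48² + 63² = 2304 + 3969 = 6273 = n. ✓

n = 6273 = 48² + 63² (one valid representation with x ≤ y).


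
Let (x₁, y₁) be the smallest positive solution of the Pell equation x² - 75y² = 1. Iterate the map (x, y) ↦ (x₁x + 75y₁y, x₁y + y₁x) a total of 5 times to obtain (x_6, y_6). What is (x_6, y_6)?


Step 1: Find the fundamental solution (x₁, y₁) of x² - 75y² = 1.
  Expand √75 as a continued fraction. a₀ = ⌊√75⌋ = 8; iterate m_{k+1} = d_k·a_k − m_k, d_{k+1} = (75 − m_{k+1}²)/d_k, a_{k+1} = ⌊(a₀ + m_{k+1})/d_{k+1}⌋ (starting m₀ = 0, d₀ = 1), with convergents p_k = a_k·p_{k-1} + p_{k-2}, q_k = a_k·q_{k-1} + q_{k-2} (p₋₁ = 1, q₋₁ = 0):
  k = 0: a₀ = 8; p₀/q₀ = 8/1; p₀² − 75·q₀² = 64 − 75 = -11.
  k = 1: m = 8, d = 11, a = ⌊(8 + 8)/11⌋ = 1; p/q = (1·8 + 1)/(1·1 + 0) = 9/1; p² − 75·q² = 81 − 75 = 6.
  k = 2: m = 3, d = 6, a = ⌊(8 + 3)/6⌋ = 1; p/q = (1·9 + 8)/(1·1 + 1) = 17/2; p² − 75·q² = 289 − 300 = -11.
  k = 3: m = 3, d = 11, a = ⌊(8 + 3)/11⌋ = 1; p/q = (1·17 + 9)/(1·2 + 1) = 26/3; p² − 75·q² = 676 − 675 = 1.
  The first convergent with p² − 75·q² = 1 gives the fundamental solution (x₁, y₁) = (26, 3).
Step 2: Apply the recurrence (x_{n+1}, y_{n+1}) = (x₁x_n + 75y₁y_n, x₁y_n + y₁x_n) repeatedly.
  From (x_1, y_1) = (26, 3): x_2 = 26·26 + 75·3·3 = 1351; y_2 = 26·3 + 3·26 = 156.
  From (x_2, y_2) = (1351, 156): x_3 = 26·1351 + 75·3·156 = 70226; y_3 = 26·156 + 3·1351 = 8109.
  From (x_3, y_3) = (70226, 8109): x_4 = 26·70226 + 75·3·8109 = 3650401; y_4 = 26·8109 + 3·70226 = 421512.
  From (x_4, y_4) = (3650401, 421512): x_5 = 26·3650401 + 75·3·421512 = 189750626; y_5 = 26·421512 + 3·3650401 = 21910515.
  From (x_5, y_5) = (189750626, 21910515): x_6 = 26·189750626 + 75·3·21910515 = 9863382151; y_6 = 26·21910515 + 3·189750626 = 1138925268.
Step 3: Verify x_6² - 75·y_6² = 97286307456665386801 - 97286307456665386800 = 1 (should be 1). ✓

(x_1, y_1) = (26, 3); (x_6, y_6) = (9863382151, 1138925268).


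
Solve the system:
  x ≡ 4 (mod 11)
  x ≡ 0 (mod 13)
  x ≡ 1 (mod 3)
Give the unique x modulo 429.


Moduli 11, 13, 3 are pairwise coprime; by CRT there is a unique solution modulo M = 11 · 13 · 3 = 429.
Solve pairwise, accumulating the modulus:
  Start with x ≡ 4 (mod 11).
  Combine with x ≡ 0 (mod 13): since gcd(11, 13) = 1, we get a unique residue mod 143.
    Write x = 4 + 11·t and substitute into x ≡ 0 (mod 13): 11·t ≡ 0 − 4 = -4 (mod 13).
    Reduce coefficients mod 13: 11·t ≡ 9 (mod 13).
    The inverse of 11 mod 13 is 6 (since 11·6 = 66 = 5·13 + 1), so t ≡ 6·9 = 54 ≡ 2 (mod 13).
    Then x = 4 + 11·2 = 26, valid modulo lcm(11, 13) = 143: x ≡ 26 (mod 143).
  Combine with x ≡ 1 (mod 3): since gcd(143, 3) = 1, we get a unique residue mod 429.
    Write x = 26 + 143·t and substitute into x ≡ 1 (mod 3): 143·t ≡ 1 − 26 = -25 (mod 3).
    Reduce coefficients mod 3: 2·t ≡ 2 (mod 3).
    The inverse of 2 mod 3 is 2 (since 2·2 = 4 = 1·3 + 1), so t ≡ 2·2 = 4 ≡ 1 (mod 3).
    Then x = 26 + 143·1 = 169, valid modulo lcm(143, 3) = 429: x ≡ 169 (mod 429).
Verify: 169 mod 11 = 4 ✓, 169 mod 13 = 0 ✓, 169 mod 3 = 1 ✓.

x ≡ 169 (mod 429).


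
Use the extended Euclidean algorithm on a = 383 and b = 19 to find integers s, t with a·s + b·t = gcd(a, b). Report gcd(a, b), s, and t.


Euclidean algorithm on (383, 19) — divide until remainder is 0:
  383 = 20 · 19 + 3
  19 = 6 · 3 + 1
  3 = 3 · 1 + 0
gcd(383, 19) = 1.
Track Bezout coefficients alongside the remainders: start with r₀ = 383 = a·1 + b·0 (s = 1, t = 0) and r₁ = 19 = a·0 + b·1 (s = 0, t = 1); each new remainder r_{k+1} = r_{k-1} − q_k·r_k inherits s_{k+1} = s_{k-1} − q_k·s_k, t_{k+1} = t_{k-1} − q_k·t_k, so r_k = a·s_k + b·t_k at every step:
  q = 20: r = 3, s = 1 − 20·0 = 1, t = 0 − 20·1 = -20  (check: 383·1 + 19·(-20) = 3)
  q = 6: r = 1, s = 0 − 6·1 = -6, t = 1 − 6·(-20) = 121  (check: 383·(-6) + 19·121 = 1)
The row with r = 1 (the gcd) gives the Bezout coefficients s = -6, t = 121.
Result: 383 · (-6) + 19 · (121) = 1.

gcd(383, 19) = 1; s = -6, t = 121 (check: 383·(-6) + 19·121 = 1).


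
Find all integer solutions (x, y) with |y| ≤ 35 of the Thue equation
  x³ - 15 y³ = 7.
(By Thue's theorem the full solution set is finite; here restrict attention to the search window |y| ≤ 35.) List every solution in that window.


The equation is x³ - 15y³ = 7. For fixed y, x³ = 15·y³ + 7, so a solution requires the RHS to be a perfect cube.
Strategy: iterate y from -35 to 35, compute RHS = 15·y³ + 7, and check whether it is a (positive or negative) perfect cube.
Check small values of y:
  y = 0: RHS = 7 is not a perfect cube.
  y = 1: RHS = 22 is not a perfect cube.
  y = -1: RHS = -8 = (-2)³ ⇒ x = -2 works.
  y = 2: RHS = 127 is not a perfect cube.
  y = -2: RHS = -113 is not a perfect cube.
  y = 3: RHS = 412 is not a perfect cube.
  y = -3: RHS = -398 is not a perfect cube.
Continuing the search up to |y| = 35 finds no further solutions beyond those listed.
Collected solutions: (-2, -1).

Solutions (with |y| ≤ 35): (-2, -1).


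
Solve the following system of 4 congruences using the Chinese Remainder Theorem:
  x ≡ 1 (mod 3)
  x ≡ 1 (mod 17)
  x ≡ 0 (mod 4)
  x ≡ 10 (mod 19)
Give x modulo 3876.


Product of moduli M = 3 · 17 · 4 · 19 = 3876.
Merge one congruence at a time:
  Start: x ≡ 1 (mod 3).
  Combine with x ≡ 1 (mod 17); new modulus lcm = 51.
    Write x = 1 + 3·t and substitute into x ≡ 1 (mod 17): 3·t ≡ 1 − 1 = 0 (mod 17).
    The inverse of 3 mod 17 is 6 (since 3·6 = 18 = 1·17 + 1), so t ≡ 6·0 = 0 ≡ 0 (mod 17).
    Then x = 1 + 3·0 = 1, valid modulo lcm(3, 17) = 51: x ≡ 1 (mod 51).
  Combine with x ≡ 0 (mod 4); new modulus lcm = 204.
    Write x = 1 + 51·t and substitute into x ≡ 0 (mod 4): 51·t ≡ 0 − 1 = -1 (mod 4).
    Reduce coefficients mod 4: 3·t ≡ 3 (mod 4).
    The inverse of 3 mod 4 is 3 (since 3·3 = 9 = 2·4 + 1), so t ≡ 3·3 = 9 ≡ 1 (mod 4).
    Then x = 1 + 51·1 = 52, valid modulo lcm(51, 4) = 204: x ≡ 52 (mod 204).
  Combine with x ≡ 10 (mod 19); new modulus lcm = 3876.
    Write x = 52 + 204·t and substitute into x ≡ 10 (mod 19): 204·t ≡ 10 − 52 = -42 (mod 19).
    Reduce coefficients mod 19: 14·t ≡ 15 (mod 19).
    The inverse of 14 mod 19 is 15 (since 14·15 = 210 = 11·19 + 1), so t ≡ 15·15 = 225 ≡ 16 (mod 19).
    Then x = 52 + 204·16 = 3316, valid modulo lcm(204, 19) = 3876: x ≡ 3316 (mod 3876).
Verify against each original: 3316 mod 3 = 1, 3316 mod 17 = 1, 3316 mod 4 = 0, 3316 mod 19 = 10.

x ≡ 3316 (mod 3876).


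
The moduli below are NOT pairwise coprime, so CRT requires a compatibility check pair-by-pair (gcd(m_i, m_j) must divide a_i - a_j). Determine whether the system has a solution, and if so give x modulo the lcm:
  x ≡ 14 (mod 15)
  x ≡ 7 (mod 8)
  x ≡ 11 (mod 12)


Moduli 15, 8, 12 are not pairwise coprime, so CRT works modulo lcm(m_i) when all pairwise compatibility conditions hold.
Pairwise compatibility: gcd(m_i, m_j) must divide a_i - a_j for every pair.
Merge one congruence at a time:
  Start: x ≡ 14 (mod 15).
  Combine with x ≡ 7 (mod 8): gcd(15, 8) = 1; 7 - 14 = -7, which IS divisible by 1, so compatible.
    Write x = 14 + 15·t and substitute into x ≡ 7 (mod 8): 15·t ≡ 7 − 14 = -7 (mod 8).
    Reduce coefficients mod 8: 7·t ≡ 1 (mod 8).
    The inverse of 7 mod 8 is 7 (since 7·7 = 49 = 6·8 + 1), so t ≡ 7·1 = 7 ≡ 7 (mod 8).
    Then x = 14 + 15·7 = 119, valid modulo lcm(15, 8) = 120: x ≡ 119 (mod 120).
  Combine with x ≡ 11 (mod 12): gcd(120, 12) = 12; 11 - 119 = -108, which IS divisible by 12, so compatible.
    Write x = 119 + 120·t and substitute into x ≡ 11 (mod 12): 120·t ≡ 11 − 119 = -108 (mod 12).
    Divide the congruence (and modulus) by g = 12: 10·t ≡ -9 (mod 1).
    Modulo 1 every t works; take t = 0.
    Then x = 119 + 120·0 = 119, valid modulo lcm(120, 12) = 120: x ≡ 119 (mod 120).
Verify: 119 mod 15 = 14, 119 mod 8 = 7, 119 mod 12 = 11.

x ≡ 119 (mod 120).


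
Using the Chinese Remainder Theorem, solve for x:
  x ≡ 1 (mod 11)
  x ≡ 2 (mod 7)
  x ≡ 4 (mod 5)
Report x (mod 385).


Moduli 11, 7, 5 are pairwise coprime; by CRT there is a unique solution modulo M = 11 · 7 · 5 = 385.
Solve pairwise, accumulating the modulus:
  Start with x ≡ 1 (mod 11).
  Combine with x ≡ 2 (mod 7): since gcd(11, 7) = 1, we get a unique residue mod 77.
    Write x = 1 + 11·t and substitute into x ≡ 2 (mod 7): 11·t ≡ 2 − 1 = 1 (mod 7).
    Reduce coefficients mod 7: 4·t ≡ 1 (mod 7).
    The inverse of 4 mod 7 is 2 (since 4·2 = 8 = 1·7 + 1), so t ≡ 2·1 = 2 ≡ 2 (mod 7).
    Then x = 1 + 11·2 = 23, valid modulo lcm(11, 7) = 77: x ≡ 23 (mod 77).
  Combine with x ≡ 4 (mod 5): since gcd(77, 5) = 1, we get a unique residue mod 385.
    Write x = 23 + 77·t and substitute into x ≡ 4 (mod 5): 77·t ≡ 4 − 23 = -19 (mod 5).
    Reduce coefficients mod 5: 2·t ≡ 1 (mod 5).
    The inverse of 2 mod 5 is 3 (since 2·3 = 6 = 1·5 + 1), so t ≡ 3·1 = 3 ≡ 3 (mod 5).
    Then x = 23 + 77·3 = 254, valid modulo lcm(77, 5) = 385: x ≡ 254 (mod 385).
Verify: 254 mod 11 = 1 ✓, 254 mod 7 = 2 ✓, 254 mod 5 = 4 ✓.

x ≡ 254 (mod 385).


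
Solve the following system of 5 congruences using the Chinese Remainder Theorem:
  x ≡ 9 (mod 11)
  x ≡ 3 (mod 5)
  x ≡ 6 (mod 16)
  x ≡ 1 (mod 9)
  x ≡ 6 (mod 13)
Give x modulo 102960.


Product of moduli M = 11 · 5 · 16 · 9 · 13 = 102960.
Merge one congruence at a time:
  Start: x ≡ 9 (mod 11).
  Combine with x ≡ 3 (mod 5); new modulus lcm = 55.
    Write x = 9 + 11·t and substitute into x ≡ 3 (mod 5): 11·t ≡ 3 − 9 = -6 (mod 5).
    Reduce coefficients mod 5: 1·t ≡ 4 (mod 5).
    So t ≡ 4 (mod 5).
    Then x = 9 + 11·4 = 53, valid modulo lcm(11, 5) = 55: x ≡ 53 (mod 55).
  Combine with x ≡ 6 (mod 16); new modulus lcm = 880.
    Write x = 53 + 55·t and substitute into x ≡ 6 (mod 16): 55·t ≡ 6 − 53 = -47 (mod 16).
    Reduce coefficients mod 16: 7·t ≡ 1 (mod 16).
    The inverse of 7 mod 16 is 7 (since 7·7 = 49 = 3·16 + 1), so t ≡ 7·1 = 7 ≡ 7 (mod 16).
    Then x = 53 + 55·7 = 438, valid modulo lcm(55, 16) = 880: x ≡ 438 (mod 880).
  Combine with x ≡ 1 (mod 9); new modulus lcm = 7920.
    Write x = 438 + 880·t and substitute into x ≡ 1 (mod 9): 880·t ≡ 1 − 438 = -437 (mod 9).
    Reduce coefficients mod 9: 7·t ≡ 4 (mod 9).
    The inverse of 7 mod 9 is 4 (since 7·4 = 28 = 3·9 + 1), so t ≡ 4·4 = 16 ≡ 7 (mod 9).
    Then x = 438 + 880·7 = 6598, valid modulo lcm(880, 9) = 7920: x ≡ 6598 (mod 7920).
  Combine with x ≡ 6 (mod 13); new modulus lcm = 102960.
    Write x = 6598 + 7920·t and substitute into x ≡ 6 (mod 13): 7920·t ≡ 6 − 6598 = -6592 (mod 13).
    Reduce coefficients mod 13: 3·t ≡ 12 (mod 13).
    The inverse of 3 mod 13 is 9 (since 3·9 = 27 = 2·13 + 1), so t ≡ 9·12 = 108 ≡ 4 (mod 13).
    Then x = 6598 + 7920·4 = 38278, valid modulo lcm(7920, 13) = 102960: x ≡ 38278 (mod 102960).
Verify against each original: 38278 mod 11 = 9, 38278 mod 5 = 3, 38278 mod 16 = 6, 38278 mod 9 = 1, 38278 mod 13 = 6.

x ≡ 38278 (mod 102960).


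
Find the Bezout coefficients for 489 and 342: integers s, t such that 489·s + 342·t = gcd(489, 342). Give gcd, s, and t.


Euclidean algorithm on (489, 342) — divide until remainder is 0:
  489 = 1 · 342 + 147
  342 = 2 · 147 + 48
  147 = 3 · 48 + 3
  48 = 16 · 3 + 0
gcd(489, 342) = 3.
Track Bezout coefficients alongside the remainders: start with r₀ = 489 = a·1 + b·0 (s = 1, t = 0) and r₁ = 342 = a·0 + b·1 (s = 0, t = 1); each new remainder r_{k+1} = r_{k-1} − q_k·r_k inherits s_{k+1} = s_{k-1} − q_k·s_k, t_{k+1} = t_{k-1} − q_k·t_k, so r_k = a·s_k + b·t_k at every step:
  q = 1: r = 147, s = 1 − 1·0 = 1, t = 0 − 1·1 = -1  (check: 489·1 + 342·(-1) = 147)
  q = 2: r = 48, s = 0 − 2·1 = -2, t = 1 − 2·(-1) = 3  (check: 489·(-2) + 342·3 = 48)
  q = 3: r = 3, s = 1 − 3·(-2) = 7, t = -1 − 3·3 = -10  (check: 489·7 + 342·(-10) = 3)
The row with r = 3 (the gcd) gives the Bezout coefficients s = 7, t = -10.
Result: 489 · (7) + 342 · (-10) = 3.

gcd(489, 342) = 3; s = 7, t = -10 (check: 489·7 + 342·(-10) = 3).


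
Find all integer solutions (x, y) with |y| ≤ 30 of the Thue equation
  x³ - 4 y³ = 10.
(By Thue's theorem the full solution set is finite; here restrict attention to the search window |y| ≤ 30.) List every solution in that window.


The equation is x³ - 4y³ = 10. For fixed y, x³ = 4·y³ + 10, so a solution requires the RHS to be a perfect cube.
Strategy: iterate y from -30 to 30, compute RHS = 4·y³ + 10, and check whether it is a (positive or negative) perfect cube.
Check small values of y:
  y = 0: RHS = 10 is not a perfect cube.
  y = 1: RHS = 14 is not a perfect cube.
  y = -1: RHS = 6 is not a perfect cube.
  y = 2: RHS = 42 is not a perfect cube.
  y = -2: RHS = -22 is not a perfect cube.
  y = 3: RHS = 118 is not a perfect cube.
  y = -3: RHS = -98 is not a perfect cube.
Continuing the search up to |y| = 30 finds no solutions either.
No (x, y) in the scanned range satisfies the equation.

No integer solutions with |y| ≤ 30.


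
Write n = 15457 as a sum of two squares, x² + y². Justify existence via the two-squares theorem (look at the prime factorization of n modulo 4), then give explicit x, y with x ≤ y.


Step 1: Factor n = 15457 = 13 · 29 · 41.
Step 2: Check the mod-4 condition on each prime factor: 13 ≡ 1 (mod 4), exponent 1; 29 ≡ 1 (mod 4), exponent 1; 41 ≡ 1 (mod 4), exponent 1.
All primes ≡ 3 (mod 4) appear to even exponent (or don't appear), so by the two-squares theorem n IS expressible as a sum of two squares.
Step 3: Build a representation. Here n = 13 · 29 · 41 is a product of primes ≡ 1 (mod 4). Each prime p ≡ 1 (mod 4) is itself a sum of two squares; find a² by testing p − a² for a perfect square:
  13: 13 − 1² = 12, 13 − 2² = 9 = 3² ⇒ 13 = 2² + 3².
  29: 29 − 1² = 28, 29 − 2² = 25 = 5² ⇒ 29 = 2² + 5².
  41: 41 − 1² = 40, 41 − 2² = 37, 41 − 3² = 32, 41 − 4² = 25 = 5² ⇒ 41 = 4² + 5².
  Combine using the Brahmagupta–Fibonacci identity (a² + b²)(c² + d²) = (ac − bd)² + (ad + bc)² = (ac + bd)² + (ad − bc)²:
  13 · 29 = 377: from (2² + 3²)(2² + 5²), take (2·2 − 3·5, 2·5 + 3·2) = (4 − 15, 10 + 6) = (-11, 16); dropping signs (only squares matter) gives (11, 16); check 11² + 16² = 121 + 256 = 377 ✓.
  377 · 41 = 15457: from (11² + 16²)(4² + 5²), take (11·4 − 16·5, 11·5 + 16·4) = (44 − 80, 55 + 64) = (-36, 119); dropping signs (only squares matter) gives (36, 119); check 36² + 119² = 1296 + 14161 = 15457 ✓.
Step 4: Order so x ≤ y and verify: 36² + 119² = 1296 + 14161 = 15457 = n. ✓

n = 15457 = 36² + 119² (one valid representation with x ≤ y).


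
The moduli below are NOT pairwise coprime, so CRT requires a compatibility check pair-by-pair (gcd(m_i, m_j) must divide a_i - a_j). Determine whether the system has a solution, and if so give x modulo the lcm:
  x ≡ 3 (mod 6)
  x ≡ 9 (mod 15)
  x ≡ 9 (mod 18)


Moduli 6, 15, 18 are not pairwise coprime, so CRT works modulo lcm(m_i) when all pairwise compatibility conditions hold.
Pairwise compatibility: gcd(m_i, m_j) must divide a_i - a_j for every pair.
Merge one congruence at a time:
  Start: x ≡ 3 (mod 6).
  Combine with x ≡ 9 (mod 15): gcd(6, 15) = 3; 9 - 3 = 6, which IS divisible by 3, so compatible.
    Write x = 3 + 6·t and substitute into x ≡ 9 (mod 15): 6·t ≡ 9 − 3 = 6 (mod 15).
    Divide the congruence (and modulus) by g = 3: 2·t ≡ 2 (mod 5).
    The inverse of 2 mod 5 is 3 (since 2·3 = 6 = 1·5 + 1), so t ≡ 3·2 = 6 ≡ 1 (mod 5).
    Then x = 3 + 6·1 = 9, valid modulo lcm(6, 15) = 30: x ≡ 9 (mod 30).
  Combine with x ≡ 9 (mod 18): gcd(30, 18) = 6; 9 - 9 = 0, which IS divisible by 6, so compatible.
    Write x = 9 + 30·t and substitute into x ≡ 9 (mod 18): 30·t ≡ 9 − 9 = 0 (mod 18).
    Divide the congruence (and modulus) by g = 6: 5·t ≡ 0 (mod 3).
    Reduce coefficients mod 3: 2·t ≡ 0 (mod 3).
    The inverse of 2 mod 3 is 2 (since 2·2 = 4 = 1·3 + 1), so t ≡ 2·0 = 0 ≡ 0 (mod 3).
    Then x = 9 + 30·0 = 9, valid modulo lcm(30, 18) = 90: x ≡ 9 (mod 90).
Verify: 9 mod 6 = 3, 9 mod 15 = 9, 9 mod 18 = 9.

x ≡ 9 (mod 90).


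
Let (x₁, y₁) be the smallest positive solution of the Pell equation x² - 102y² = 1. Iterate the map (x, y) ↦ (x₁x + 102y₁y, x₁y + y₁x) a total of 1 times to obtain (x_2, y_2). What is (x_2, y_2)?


Step 1: Find the fundamental solution (x₁, y₁) of x² - 102y² = 1.
  Expand √102 as a continued fraction. a₀ = ⌊√102⌋ = 10; iterate m_{k+1} = d_k·a_k − m_k, d_{k+1} = (102 − m_{k+1}²)/d_k, a_{k+1} = ⌊(a₀ + m_{k+1})/d_{k+1}⌋ (starting m₀ = 0, d₀ = 1), with convergents p_k = a_k·p_{k-1} + p_{k-2}, q_k = a_k·q_{k-1} + q_{k-2} (p₋₁ = 1, q₋₁ = 0):
  k = 0: a₀ = 10; p₀/q₀ = 10/1; p₀² − 102·q₀² = 100 − 102 = -2.
  k = 1: m = 10, d = 2, a = ⌊(10 + 10)/2⌋ = 10; p/q = (10·10 + 1)/(10·1 + 0) = 101/10; p² − 102·q² = 10201 − 10200 = 1.
  The first convergent with p² − 102·q² = 1 gives the fundamental solution (x₁, y₁) = (101, 10).
Step 2: Apply the recurrence (x_{n+1}, y_{n+1}) = (x₁x_n + 102y₁y_n, x₁y_n + y₁x_n) repeatedly.
  From (x_1, y_1) = (101, 10): x_2 = 101·101 + 102·10·10 = 20401; y_2 = 101·10 + 10·101 = 2020.
Step 3: Verify x_2² - 102·y_2² = 416200801 - 416200800 = 1 (should be 1). ✓

(x_1, y_1) = (101, 10); (x_2, y_2) = (20401, 2020).


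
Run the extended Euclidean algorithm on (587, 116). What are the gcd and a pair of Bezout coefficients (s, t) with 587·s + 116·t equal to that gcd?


Euclidean algorithm on (587, 116) — divide until remainder is 0:
  587 = 5 · 116 + 7
  116 = 16 · 7 + 4
  7 = 1 · 4 + 3
  4 = 1 · 3 + 1
  3 = 3 · 1 + 0
gcd(587, 116) = 1.
Track Bezout coefficients alongside the remainders: start with r₀ = 587 = a·1 + b·0 (s = 1, t = 0) and r₁ = 116 = a·0 + b·1 (s = 0, t = 1); each new remainder r_{k+1} = r_{k-1} − q_k·r_k inherits s_{k+1} = s_{k-1} − q_k·s_k, t_{k+1} = t_{k-1} − q_k·t_k, so r_k = a·s_k + b·t_k at every step:
  q = 5: r = 7, s = 1 − 5·0 = 1, t = 0 − 5·1 = -5  (check: 587·1 + 116·(-5) = 7)
  q = 16: r = 4, s = 0 − 16·1 = -16, t = 1 − 16·(-5) = 81  (check: 587·(-16) + 116·81 = 4)
  q = 1: r = 3, s = 1 − 1·(-16) = 17, t = -5 − 1·81 = -86  (check: 587·17 + 116·(-86) = 3)
  q = 1: r = 1, s = -16 − 1·17 = -33, t = 81 − 1·(-86) = 167  (check: 587·(-33) + 116·167 = 1)
The row with r = 1 (the gcd) gives the Bezout coefficients s = -33, t = 167.
Result: 587 · (-33) + 116 · (167) = 1.

gcd(587, 116) = 1; s = -33, t = 167 (check: 587·(-33) + 116·167 = 1).


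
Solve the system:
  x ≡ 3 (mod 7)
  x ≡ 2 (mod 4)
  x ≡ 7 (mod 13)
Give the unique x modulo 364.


Moduli 7, 4, 13 are pairwise coprime; by CRT there is a unique solution modulo M = 7 · 4 · 13 = 364.
Solve pairwise, accumulating the modulus:
  Start with x ≡ 3 (mod 7).
  Combine with x ≡ 2 (mod 4): since gcd(7, 4) = 1, we get a unique residue mod 28.
    Write x = 3 + 7·t and substitute into x ≡ 2 (mod 4): 7·t ≡ 2 − 3 = -1 (mod 4).
    Reduce coefficients mod 4: 3·t ≡ 3 (mod 4).
    The inverse of 3 mod 4 is 3 (since 3·3 = 9 = 2·4 + 1), so t ≡ 3·3 = 9 ≡ 1 (mod 4).
    Then x = 3 + 7·1 = 10, valid modulo lcm(7, 4) = 28: x ≡ 10 (mod 28).
  Combine with x ≡ 7 (mod 13): since gcd(28, 13) = 1, we get a unique residue mod 364.
    Write x = 10 + 28·t and substitute into x ≡ 7 (mod 13): 28·t ≡ 7 − 10 = -3 (mod 13).
    Reduce coefficients mod 13: 2·t ≡ 10 (mod 13).
    The inverse of 2 mod 13 is 7 (since 2·7 = 14 = 1·13 + 1), so t ≡ 7·10 = 70 ≡ 5 (mod 13).
    Then x = 10 + 28·5 = 150, valid modulo lcm(28, 13) = 364: x ≡ 150 (mod 364).
Verify: 150 mod 7 = 3 ✓, 150 mod 4 = 2 ✓, 150 mod 13 = 7 ✓.

x ≡ 150 (mod 364).


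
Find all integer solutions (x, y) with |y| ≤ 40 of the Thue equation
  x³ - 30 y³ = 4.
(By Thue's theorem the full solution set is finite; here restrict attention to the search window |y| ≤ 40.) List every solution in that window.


The equation is x³ - 30y³ = 4. For fixed y, x³ = 30·y³ + 4, so a solution requires the RHS to be a perfect cube.
Strategy: iterate y from -40 to 40, compute RHS = 30·y³ + 4, and check whether it is a (positive or negative) perfect cube.
Check small values of y:
  y = 0: RHS = 4 is not a perfect cube.
  y = 1: RHS = 34 is not a perfect cube.
  y = -1: RHS = -26 is not a perfect cube.
  y = 2: RHS = 244 is not a perfect cube.
  y = -2: RHS = -236 is not a perfect cube.
  y = 3: RHS = 814 is not a perfect cube.
  y = -3: RHS = -806 is not a perfect cube.
Continuing the search up to |y| = 40 finds no solutions either.
No (x, y) in the scanned range satisfies the equation.

No integer solutions with |y| ≤ 40.


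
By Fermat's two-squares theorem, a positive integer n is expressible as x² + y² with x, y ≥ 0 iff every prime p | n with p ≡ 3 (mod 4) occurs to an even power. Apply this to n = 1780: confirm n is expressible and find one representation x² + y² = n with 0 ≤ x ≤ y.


Step 1: Factor n = 1780 = 2^2 · 5 · 89.
Step 2: Check the mod-4 condition on each prime factor: 2 = 2 (special); 5 ≡ 1 (mod 4), exponent 1; 89 ≡ 1 (mod 4), exponent 1.
All primes ≡ 3 (mod 4) appear to even exponent (or don't appear), so by the two-squares theorem n IS expressible as a sum of two squares.
Step 3: Build a representation. Group n = k² · m with k = 2 and m = 5 · 89 = 445 (a product of primes ≡ 1 (mod 4)); a representation of m scales to one of n via (k·x)² + (k·y)² = k²(x² + y²). Each prime p ≡ 1 (mod 4) is itself a sum of two squares; find a² by testing p − a² for a perfect square:
  5: 5 − 1² = 4 = 2² ⇒ 5 = 1² + 2².
  89: 89 − 1² = 88, 89 − 2² = 85, 89 − 3² = 80, 89 − 4² = 73, 89 − 5² = 64 = 8² ⇒ 89 = 5² + 8².
  Combine using the Brahmagupta–Fibonacci identity (a² + b²)(c² + d²) = (ac − bd)² + (ad + bc)² = (ac + bd)² + (ad − bc)²:
  5 · 89 = 445: from (1² + 2²)(5² + 8²), take (1·5 − 2·8, 1·8 + 2·5) = (5 − 16, 8 + 10) = (-11, 18); dropping signs (only squares matter) gives (11, 18); check 11² + 18² = 121 + 324 = 445 ✓.
  Scale by k = 2: (2·11, 2·18) = (22, 36).
Step 4: Order so x ≤ y and verify: 22² + 36² = 484 + 1296 = 1780 = n. ✓

n = 1780 = 22² + 36² (one valid representation with x ≤ y).


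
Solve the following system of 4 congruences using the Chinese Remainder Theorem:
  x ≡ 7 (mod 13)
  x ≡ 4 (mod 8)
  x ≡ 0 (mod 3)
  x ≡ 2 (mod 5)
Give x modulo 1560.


Product of moduli M = 13 · 8 · 3 · 5 = 1560.
Merge one congruence at a time:
  Start: x ≡ 7 (mod 13).
  Combine with x ≡ 4 (mod 8); new modulus lcm = 104.
    Write x = 7 + 13·t and substitute into x ≡ 4 (mod 8): 13·t ≡ 4 − 7 = -3 (mod 8).
    Reduce coefficients mod 8: 5·t ≡ 5 (mod 8).
    The inverse of 5 mod 8 is 5 (since 5·5 = 25 = 3·8 + 1), so t ≡ 5·5 = 25 ≡ 1 (mod 8).
    Then x = 7 + 13·1 = 20, valid modulo lcm(13, 8) = 104: x ≡ 20 (mod 104).
  Combine with x ≡ 0 (mod 3); new modulus lcm = 312.
    Write x = 20 + 104·t and substitute into x ≡ 0 (mod 3): 104·t ≡ 0 − 20 = -20 (mod 3).
    Reduce coefficients mod 3: 2·t ≡ 1 (mod 3).
    The inverse of 2 mod 3 is 2 (since 2·2 = 4 = 1·3 + 1), so t ≡ 2·1 = 2 ≡ 2 (mod 3).
    Then x = 20 + 104·2 = 228, valid modulo lcm(104, 3) = 312: x ≡ 228 (mod 312).
  Combine with x ≡ 2 (mod 5); new modulus lcm = 1560.
    Write x = 228 + 312·t and substitute into x ≡ 2 (mod 5): 312·t ≡ 2 − 228 = -226 (mod 5).
    Reduce coefficients mod 5: 2·t ≡ 4 (mod 5).
    The inverse of 2 mod 5 is 3 (since 2·3 = 6 = 1·5 + 1), so t ≡ 3·4 = 12 ≡ 2 (mod 5).
    Then x = 228 + 312·2 = 852, valid modulo lcm(312, 5) = 1560: x ≡ 852 (mod 1560).
Verify against each original: 852 mod 13 = 7, 852 mod 8 = 4, 852 mod 3 = 0, 852 mod 5 = 2.

x ≡ 852 (mod 1560).


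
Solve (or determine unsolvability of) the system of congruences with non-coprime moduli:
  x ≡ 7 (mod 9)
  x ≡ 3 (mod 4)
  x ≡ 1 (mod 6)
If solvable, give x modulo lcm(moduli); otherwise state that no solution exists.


Moduli 9, 4, 6 are not pairwise coprime, so CRT works modulo lcm(m_i) when all pairwise compatibility conditions hold.
Pairwise compatibility: gcd(m_i, m_j) must divide a_i - a_j for every pair.
Merge one congruence at a time:
  Start: x ≡ 7 (mod 9).
  Combine with x ≡ 3 (mod 4): gcd(9, 4) = 1; 3 - 7 = -4, which IS divisible by 1, so compatible.
    Write x = 7 + 9·t and substitute into x ≡ 3 (mod 4): 9·t ≡ 3 − 7 = -4 (mod 4).
    Reduce coefficients mod 4: 1·t ≡ 0 (mod 4).
    So t ≡ 0 (mod 4).
    Then x = 7 + 9·0 = 7, valid modulo lcm(9, 4) = 36: x ≡ 7 (mod 36).
  Combine with x ≡ 1 (mod 6): gcd(36, 6) = 6; 1 - 7 = -6, which IS divisible by 6, so compatible.
    Write x = 7 + 36·t and substitute into x ≡ 1 (mod 6): 36·t ≡ 1 − 7 = -6 (mod 6).
    Divide the congruence (and modulus) by g = 6: 6·t ≡ -1 (mod 1).
    Modulo 1 every t works; take t = 0.
    Then x = 7 + 36·0 = 7, valid modulo lcm(36, 6) = 36: x ≡ 7 (mod 36).
Verify: 7 mod 9 = 7, 7 mod 4 = 3, 7 mod 6 = 1.

x ≡ 7 (mod 36).


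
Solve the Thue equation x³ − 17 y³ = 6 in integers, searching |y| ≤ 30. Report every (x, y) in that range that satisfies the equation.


The equation is x³ - 17y³ = 6. For fixed y, x³ = 17·y³ + 6, so a solution requires the RHS to be a perfect cube.
Strategy: iterate y from -30 to 30, compute RHS = 17·y³ + 6, and check whether it is a (positive or negative) perfect cube.
Check small values of y:
  y = 0: RHS = 6 is not a perfect cube.
  y = 1: RHS = 23 is not a perfect cube.
  y = -1: RHS = -11 is not a perfect cube.
  y = 2: RHS = 142 is not a perfect cube.
  y = -2: RHS = -130 is not a perfect cube.
  y = 3: RHS = 465 is not a perfect cube.
  y = -3: RHS = -453 is not a perfect cube.
Continuing the search up to |y| = 30 finds no solutions either.
No (x, y) in the scanned range satisfies the equation.

No integer solutions with |y| ≤ 30.


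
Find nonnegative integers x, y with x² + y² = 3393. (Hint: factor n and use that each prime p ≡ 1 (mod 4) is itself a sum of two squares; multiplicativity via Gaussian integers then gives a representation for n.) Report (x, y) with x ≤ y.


Step 1: Factor n = 3393 = 3^2 · 13 · 29.
Step 2: Check the mod-4 condition on each prime factor: 3 ≡ 3 (mod 4), exponent 2 (must be even); 13 ≡ 1 (mod 4), exponent 1; 29 ≡ 1 (mod 4), exponent 1.
All primes ≡ 3 (mod 4) appear to even exponent (or don't appear), so by the two-squares theorem n IS expressible as a sum of two squares.
Step 3: Build a representation. Group n = k² · m with k = 3 and m = 13 · 29 = 377 (a product of primes ≡ 1 (mod 4)); a representation of m scales to one of n via (k·x)² + (k·y)² = k²(x² + y²). Each prime p ≡ 1 (mod 4) is itself a sum of two squares; find a² by testing p − a² for a perfect square:
  13: 13 − 1² = 12, 13 − 2² = 9 = 3² ⇒ 13 = 2² + 3².
  29: 29 − 1² = 28, 29 − 2² = 25 = 5² ⇒ 29 = 2² + 5².
  Combine using the Brahmagupta–Fibonacci identity (a² + b²)(c² + d²) = (ac − bd)² + (ad + bc)² = (ac + bd)² + (ad − bc)²:
  13 · 29 = 377: from (2² + 3²)(2² + 5²), take (2·2 − 3·5, 2·5 + 3·2) = (4 − 15, 10 + 6) = (-11, 16); dropping signs (only squares matter) gives (11, 16); check 11² + 16² = 121 + 256 = 377 ✓.
  Scale by k = 3: (3·11, 3·16) = (33, 48).
Step 4: Order so x ≤ y and verify: 33² + 48² = 1089 + 2304 = 3393 = n. ✓

n = 3393 = 33² + 48² (one valid representation with x ≤ y).


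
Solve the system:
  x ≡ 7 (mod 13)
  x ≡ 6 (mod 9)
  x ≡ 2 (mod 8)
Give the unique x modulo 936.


Moduli 13, 9, 8 are pairwise coprime; by CRT there is a unique solution modulo M = 13 · 9 · 8 = 936.
Solve pairwise, accumulating the modulus:
  Start with x ≡ 7 (mod 13).
  Combine with x ≡ 6 (mod 9): since gcd(13, 9) = 1, we get a unique residue mod 117.
    Write x = 7 + 13·t and substitute into x ≡ 6 (mod 9): 13·t ≡ 6 − 7 = -1 (mod 9).
    Reduce coefficients mod 9: 4·t ≡ 8 (mod 9).
    The inverse of 4 mod 9 is 7 (since 4·7 = 28 = 3·9 + 1), so t ≡ 7·8 = 56 ≡ 2 (mod 9).
    Then x = 7 + 13·2 = 33, valid modulo lcm(13, 9) = 117: x ≡ 33 (mod 117).
  Combine with x ≡ 2 (mod 8): since gcd(117, 8) = 1, we get a unique residue mod 936.
    Write x = 33 + 117·t and substitute into x ≡ 2 (mod 8): 117·t ≡ 2 − 33 = -31 (mod 8).
    Reduce coefficients mod 8: 5·t ≡ 1 (mod 8).
    The inverse of 5 mod 8 is 5 (since 5·5 = 25 = 3·8 + 1), so t ≡ 5·1 = 5 ≡ 5 (mod 8).
    Then x = 33 + 117·5 = 618, valid modulo lcm(117, 8) = 936: x ≡ 618 (mod 936).
Verify: 618 mod 13 = 7 ✓, 618 mod 9 = 6 ✓, 618 mod 8 = 2 ✓.

x ≡ 618 (mod 936).


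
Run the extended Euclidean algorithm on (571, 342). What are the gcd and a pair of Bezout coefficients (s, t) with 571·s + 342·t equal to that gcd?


Euclidean algorithm on (571, 342) — divide until remainder is 0:
  571 = 1 · 342 + 229
  342 = 1 · 229 + 113
  229 = 2 · 113 + 3
  113 = 37 · 3 + 2
  3 = 1 · 2 + 1
  2 = 2 · 1 + 0
gcd(571, 342) = 1.
Track Bezout coefficients alongside the remainders: start with r₀ = 571 = a·1 + b·0 (s = 1, t = 0) and r₁ = 342 = a·0 + b·1 (s = 0, t = 1); each new remainder r_{k+1} = r_{k-1} − q_k·r_k inherits s_{k+1} = s_{k-1} − q_k·s_k, t_{k+1} = t_{k-1} − q_k·t_k, so r_k = a·s_k + b·t_k at every step:
  q = 1: r = 229, s = 1 − 1·0 = 1, t = 0 − 1·1 = -1  (check: 571·1 + 342·(-1) = 229)
  q = 1: r = 113, s = 0 − 1·1 = -1, t = 1 − 1·(-1) = 2  (check: 571·(-1) + 342·2 = 113)
  q = 2: r = 3, s = 1 − 2·(-1) = 3, t = -1 − 2·2 = -5  (check: 571·3 + 342·(-5) = 3)
  q = 37: r = 2, s = -1 − 37·3 = -112, t = 2 − 37·(-5) = 187  (check: 571·(-112) + 342·187 = 2)
  q = 1: r = 1, s = 3 − 1·(-112) = 115, t = -5 − 1·187 = -192  (check: 571·115 + 342·(-192) = 1)
The row with r = 1 (the gcd) gives the Bezout coefficients s = 115, t = -192.
Result: 571 · (115) + 342 · (-192) = 1.

gcd(571, 342) = 1; s = 115, t = -192 (check: 571·115 + 342·(-192) = 1).


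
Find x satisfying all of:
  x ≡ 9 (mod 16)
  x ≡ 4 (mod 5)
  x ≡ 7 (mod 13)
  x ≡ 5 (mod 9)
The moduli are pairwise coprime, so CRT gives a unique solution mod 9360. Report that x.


Product of moduli M = 16 · 5 · 13 · 9 = 9360.
Merge one congruence at a time:
  Start: x ≡ 9 (mod 16).
  Combine with x ≡ 4 (mod 5); new modulus lcm = 80.
    Write x = 9 + 16·t and substitute into x ≡ 4 (mod 5): 16·t ≡ 4 − 9 = -5 (mod 5).
    Reduce coefficients mod 5: 1·t ≡ 0 (mod 5).
    So t ≡ 0 (mod 5).
    Then x = 9 + 16·0 = 9, valid modulo lcm(16, 5) = 80: x ≡ 9 (mod 80).
  Combine with x ≡ 7 (mod 13); new modulus lcm = 1040.
    Write x = 9 + 80·t and substitute into x ≡ 7 (mod 13): 80·t ≡ 7 − 9 = -2 (mod 13).
    Reduce coefficients mod 13: 2·t ≡ 11 (mod 13).
    The inverse of 2 mod 13 is 7 (since 2·7 = 14 = 1·13 + 1), so t ≡ 7·11 = 77 ≡ 12 (mod 13).
    Then x = 9 + 80·12 = 969, valid modulo lcm(80, 13) = 1040: x ≡ 969 (mod 1040).
  Combine with x ≡ 5 (mod 9); new modulus lcm = 9360.
    Write x = 969 + 1040·t and substitute into x ≡ 5 (mod 9): 1040·t ≡ 5 − 969 = -964 (mod 9).
    Reduce coefficients mod 9: 5·t ≡ 8 (mod 9).
    The inverse of 5 mod 9 is 2 (since 5·2 = 10 = 1·9 + 1), so t ≡ 2·8 = 16 ≡ 7 (mod 9).
    Then x = 969 + 1040·7 = 8249, valid modulo lcm(1040, 9) = 9360: x ≡ 8249 (mod 9360).
Verify against each original: 8249 mod 16 = 9, 8249 mod 5 = 4, 8249 mod 13 = 7, 8249 mod 9 = 5.

x ≡ 8249 (mod 9360).


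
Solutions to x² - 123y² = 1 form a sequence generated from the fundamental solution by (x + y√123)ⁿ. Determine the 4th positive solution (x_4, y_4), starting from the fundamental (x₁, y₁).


Step 1: Find the fundamental solution (x₁, y₁) of x² - 123y² = 1.
  Expand √123 as a continued fraction. a₀ = ⌊√123⌋ = 11; iterate m_{k+1} = d_k·a_k − m_k, d_{k+1} = (123 − m_{k+1}²)/d_k, a_{k+1} = ⌊(a₀ + m_{k+1})/d_{k+1}⌋ (starting m₀ = 0, d₀ = 1), with convergents p_k = a_k·p_{k-1} + p_{k-2}, q_k = a_k·q_{k-1} + q_{k-2} (p₋₁ = 1, q₋₁ = 0):
  k = 0: a₀ = 11; p₀/q₀ = 11/1; p₀² − 123·q₀² = 121 − 123 = -2.
  k = 1: m = 11, d = 2, a = ⌊(11 + 11)/2⌋ = 11; p/q = (11·11 + 1)/(11·1 + 0) = 122/11; p² − 123·q² = 14884 − 14883 = 1.
  The first convergent with p² − 123·q² = 1 gives the fundamental solution (x₁, y₁) = (122, 11).
Step 2: Apply the recurrence (x_{n+1}, y_{n+1}) = (x₁x_n + 123y₁y_n, x₁y_n + y₁x_n) repeatedly.
  From (x_1, y_1) = (122, 11): x_2 = 122·122 + 123·11·11 = 29767; y_2 = 122·11 + 11·122 = 2684.
  From (x_2, y_2) = (29767, 2684): x_3 = 122·29767 + 123·11·2684 = 7263026; y_3 = 122·2684 + 11·29767 = 654885.
  From (x_3, y_3) = (7263026, 654885): x_4 = 122·7263026 + 123·11·654885 = 1772148577; y_4 = 122·654885 + 11·7263026 = 159789256.
Step 3: Verify x_4² - 123·y_4² = 3140510578963124929 - 3140510578963124928 = 1 (should be 1). ✓

(x_1, y_1) = (122, 11); (x_4, y_4) = (1772148577, 159789256).


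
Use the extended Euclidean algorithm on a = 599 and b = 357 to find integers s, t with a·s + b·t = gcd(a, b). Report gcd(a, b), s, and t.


Euclidean algorithm on (599, 357) — divide until remainder is 0:
  599 = 1 · 357 + 242
  357 = 1 · 242 + 115
  242 = 2 · 115 + 12
  115 = 9 · 12 + 7
  12 = 1 · 7 + 5
  7 = 1 · 5 + 2
  5 = 2 · 2 + 1
  2 = 2 · 1 + 0
gcd(599, 357) = 1.
Track Bezout coefficients alongside the remainders: start with r₀ = 599 = a·1 + b·0 (s = 1, t = 0) and r₁ = 357 = a·0 + b·1 (s = 0, t = 1); each new remainder r_{k+1} = r_{k-1} − q_k·r_k inherits s_{k+1} = s_{k-1} − q_k·s_k, t_{k+1} = t_{k-1} − q_k·t_k, so r_k = a·s_k + b·t_k at every step:
  q = 1: r = 242, s = 1 − 1·0 = 1, t = 0 − 1·1 = -1  (check: 599·1 + 357·(-1) = 242)
  q = 1: r = 115, s = 0 − 1·1 = -1, t = 1 − 1·(-1) = 2  (check: 599·(-1) + 357·2 = 115)
  q = 2: r = 12, s = 1 − 2·(-1) = 3, t = -1 − 2·2 = -5  (check: 599·3 + 357·(-5) = 12)
  q = 9: r = 7, s = -1 − 9·3 = -28, t = 2 − 9·(-5) = 47  (check: 599·(-28) + 357·47 = 7)
  q = 1: r = 5, s = 3 − 1·(-28) = 31, t = -5 − 1·47 = -52  (check: 599·31 + 357·(-52) = 5)
  q = 1: r = 2, s = -28 − 1·31 = -59, t = 47 − 1·(-52) = 99  (check: 599·(-59) + 357·99 = 2)
  q = 2: r = 1, s = 31 − 2·(-59) = 149, t = -52 − 2·99 = -250  (check: 599·149 + 357·(-250) = 1)
The row with r = 1 (the gcd) gives the Bezout coefficients s = 149, t = -250.
Result: 599 · (149) + 357 · (-250) = 1.

gcd(599, 357) = 1; s = 149, t = -250 (check: 599·149 + 357·(-250) = 1).


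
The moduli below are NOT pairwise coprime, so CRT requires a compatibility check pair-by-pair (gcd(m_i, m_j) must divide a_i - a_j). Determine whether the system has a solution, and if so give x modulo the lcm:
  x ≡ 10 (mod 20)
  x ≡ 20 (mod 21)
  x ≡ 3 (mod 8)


Moduli 20, 21, 8 are not pairwise coprime, so CRT works modulo lcm(m_i) when all pairwise compatibility conditions hold.
Pairwise compatibility: gcd(m_i, m_j) must divide a_i - a_j for every pair.
Merge one congruence at a time:
  Start: x ≡ 10 (mod 20).
  Combine with x ≡ 20 (mod 21): gcd(20, 21) = 1; 20 - 10 = 10, which IS divisible by 1, so compatible.
    Write x = 10 + 20·t and substitute into x ≡ 20 (mod 21): 20·t ≡ 20 − 10 = 10 (mod 21).
    The inverse of 20 mod 21 is 20 (since 20·20 = 400 = 19·21 + 1), so t ≡ 20·10 = 200 ≡ 11 (mod 21).
    Then x = 10 + 20·11 = 230, valid modulo lcm(20, 21) = 420: x ≡ 230 (mod 420).
  Combine with x ≡ 3 (mod 8): gcd(420, 8) = 4, and 3 - 230 = -227 is NOT divisible by 4.
    ⇒ system is inconsistent (no integer solution).

No solution (the system is inconsistent).
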